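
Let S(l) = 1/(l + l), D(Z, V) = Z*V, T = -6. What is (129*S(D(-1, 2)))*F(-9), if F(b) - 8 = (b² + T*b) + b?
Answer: -8643/2 ≈ -4321.5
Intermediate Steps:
F(b) = 8 + b² - 5*b (F(b) = 8 + ((b² - 6*b) + b) = 8 + (b² - 5*b) = 8 + b² - 5*b)
D(Z, V) = V*Z
S(l) = 1/(2*l)
(129*S(D(-1, 2)))*F(-9) = (129*(1/(2*((2*(-1))))))*(8 + (-9)² - 5*(-9)) = (129*((½)/(-2)))*(8 + 81 + 45) = (129*((½)*(-½)))*134 = (129*(-¼))*134 = -129/4*134 = -8643/2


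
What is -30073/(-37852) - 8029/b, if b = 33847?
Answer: 713967123/1281176644 ≈ 0.55727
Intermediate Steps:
-30073/(-37852) - 8029/b = -30073/(-37852) - 8029/33847 = -30073*(-1/37852) - 8029*1/33847 = 30073/37852 - 8029/33847 = 713967123/1281176644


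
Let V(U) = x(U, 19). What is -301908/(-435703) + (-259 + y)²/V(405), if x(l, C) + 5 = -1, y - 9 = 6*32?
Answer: -731946722/1307109 ≈ -559.97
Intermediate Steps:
y = 201 (y = 9 + 6*32 = 9 + 192 = 201)
x(l, C) = -6 (x(l, C) = -5 - 1 = -6)
V(U) = -6
-301908/(-435703) + (-259 + y)²/V(405) = -301908/(-435703) + (-259 + 201)²/(-6) = -301908*(-1/435703) + (-58)²*(-⅙) = 301908/435703 + 3364*(-⅙) = 301908/435703 - 1682/3 = -731946722/1307109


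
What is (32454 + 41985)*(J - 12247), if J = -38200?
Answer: -3755224233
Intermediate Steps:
(32454 + 41985)*(J - 12247) = (32454 + 41985)*(-38200 - 12247) = 74439*(-50447) = -3755224233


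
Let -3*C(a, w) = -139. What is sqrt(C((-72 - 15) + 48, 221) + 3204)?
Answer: 7*sqrt(597)/3 ≈ 57.012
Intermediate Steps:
C(a, w) = 139/3 (C(a, w) = -1/3*(-139) = 139/3)
sqrt(C((-72 - 15) + 48, 221) + 3204) = sqrt(139/3 + 3204) = sqrt(9751/3) = 7*sqrt(597)/3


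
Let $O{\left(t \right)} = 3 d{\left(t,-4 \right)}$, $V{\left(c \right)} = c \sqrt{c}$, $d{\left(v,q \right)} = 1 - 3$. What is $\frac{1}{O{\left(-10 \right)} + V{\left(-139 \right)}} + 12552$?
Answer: $\frac{33710341554}{2685655} + \frac{139 i \sqrt{139}}{2685655} \approx 12552.0 + 0.0006102 i$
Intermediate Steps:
$d{\left(v,q \right)} = -2$
$V{\left(c \right)} = c^{\frac{3}{2}}$
$O{\left(t \right)} = -6$ ($O{\left(t \right)} = 3 \left(-2\right) = -6$)
$\frac{1}{O{\left(-10 \right)} + V{\left(-139 \right)}} + 12552 = \frac{1}{-6 + \left(-139\right)^{\frac{3}{2}}} + 12552 = \frac{1}{-6 - 139 i \sqrt{139}} + 12552 = 12552 + \frac{1}{-6 - 139 i \sqrt{139}}$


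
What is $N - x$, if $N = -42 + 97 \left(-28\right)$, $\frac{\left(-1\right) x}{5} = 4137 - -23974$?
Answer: $137797$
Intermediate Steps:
$x = -140555$ ($x = - 5 \left(4137 - -23974\right) = - 5 \left(4137 + 23974\right) = \left(-5\right) 28111 = -140555$)
$N = -2758$ ($N = -42 - 2716 = -2758$)
$N - x = -2758 - -140555 = -2758 + 140555 = 137797$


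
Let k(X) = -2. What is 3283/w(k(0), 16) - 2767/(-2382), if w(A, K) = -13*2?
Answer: -1937041/15483 ≈ -125.11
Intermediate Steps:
w(A, K) = -26
3283/w(k(0), 16) - 2767/(-2382) = 3283/(-26) - 2767/(-2382) = 3283*(-1/26) - 2767*(-1/2382) = -3283/26 + 2767/2382 = -1937041/15483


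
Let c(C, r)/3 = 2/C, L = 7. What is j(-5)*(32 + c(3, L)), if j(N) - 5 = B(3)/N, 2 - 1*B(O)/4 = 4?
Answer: 1122/5 ≈ 224.40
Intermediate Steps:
c(C, r) = 6/C (c(C, r) = 3*(2/C) = 6/C)
B(O) = -8 (B(O) = 8 - 4*4 = 8 - 16 = -8)
j(N) = 5 - 8/N
j(-5)*(32 + c(3, L)) = (5 - 8/(-5))*(32 + 6/3) = (5 - 8*(-1/5))*(32 + 6*(1/3)) = (5 + 8/5)*(32 + 2) = (33/5)*34 = 1122/5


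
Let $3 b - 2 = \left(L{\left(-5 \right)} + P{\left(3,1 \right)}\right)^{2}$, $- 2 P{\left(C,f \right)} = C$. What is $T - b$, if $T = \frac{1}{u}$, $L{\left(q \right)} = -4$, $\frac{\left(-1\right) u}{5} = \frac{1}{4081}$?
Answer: $- \frac{16539}{20} \approx -826.95$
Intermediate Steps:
$P{\left(C,f \right)} = - \frac{C}{2}$
$u = - \frac{5}{4081} \approx -0.0012252$
$b = \frac{43}{4}$ ($b = \frac{2}{3} + \frac{\left(-4 - \frac{3}{2}\right)^{2}}{3} = \frac{2}{3} + \frac{\left(- \frac{11}{2}\right)^{2}}{3} = \frac{2}{3} + \frac{1}{3} \cdot \frac{121}{4} = \frac{2}{3} + \frac{121}{12} = \frac{43}{4} \approx 10.75$)
$T = - \frac{4081}{5}$ ($T = \frac{1}{- \frac{5}{4081}} = - \frac{4081}{5} \approx -816.2$)
$T - b = - \frac{4081}{5} - \frac{43}{4} = - \frac{16539}{20}$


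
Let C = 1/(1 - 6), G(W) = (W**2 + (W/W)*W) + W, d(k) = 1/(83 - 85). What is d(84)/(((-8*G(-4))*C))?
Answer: -5/128 ≈ -0.039063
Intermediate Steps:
d(k) = -1/2 (d(k) = 1/(-2) = -1/2)
G(W) = W**2 + 2*W (G(W) = (W**2 + 1*W) + W = (W**2 + W) + W = (W + W**2) + W = W**2 + 2*W)
C = -1/5 (C = 1/(-5) = -1/5 ≈ -0.20000)
d(84)/(((-8*G(-4))*C)) = -(-5/(32*(2 - 4)))/2 = -1/(2*(-(-32)*(-2)*(-1/5))) = -1/(2*(-8*8*(-1/5))) = -1/(2*((-64*(-1/5)))) = -1/(2*64/5) = -1/2*5/64 = -5/128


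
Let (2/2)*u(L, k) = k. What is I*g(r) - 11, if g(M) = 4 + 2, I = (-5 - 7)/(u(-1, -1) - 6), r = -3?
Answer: -5/7 ≈ -0.71429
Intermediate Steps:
u(L, k) = k
I = 12/7 (I = (-5 - 7)/(-1 - 6) = -12/(-7) = -12*(-1/7) = 12/7 ≈ 1.7143)
g(M) = 6
I*g(r) - 11 = (12/7)*6 - 11 = 72/7 - 11 = -5/7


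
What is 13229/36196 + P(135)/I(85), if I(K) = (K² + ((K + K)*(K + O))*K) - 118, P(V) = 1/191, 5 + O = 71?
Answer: 5531175731319/15133905469852 ≈ 0.36548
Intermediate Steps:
O = 66 (O = -5 + 71 = 66)
P(V) = 1/191
I(K) = -118 + K² + 2*K²*(66 + K) (I(K) = (K² + ((K + K)*(K + 66))*K) - 118 = (K² + ((2*K)*(66 + K))*K) - 118 = (K² + (2*K*(66 + K))*K) - 118 = (K² + 2*K²*(66 + K)) - 118 = -118 + K² + 2*K²*(66 + K))
13229/36196 + P(135)/I(85) = 13229/36196 + 1/(191*(-118 + 2*85³ + 133*85²)) = 13229*(1/36196) + 1/(191*(-118 + 2*614125 + 133*7225)) = 13229/36196 + 1/(191*(-118 + 1228250 + 960925)) = 13229/36196 + (1/191)/2189057 = 13229/36196 + (1/191)*(1/2189057) = 13229/36196 + 1/418109887 = 5531175731319/15133905469852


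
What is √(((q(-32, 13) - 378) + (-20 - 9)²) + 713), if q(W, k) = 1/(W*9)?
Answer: √677374/24 ≈ 34.293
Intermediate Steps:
q(W, k) = 1/(9*W)
√(((q(-32, 13) - 378) + (-20 - 9)²) + 713) = √((((⅑)/(-32) - 378) + (-20 - 9)²) + 713) = √((((⅑)*(-1/32) - 378) + (-29)²) + 713) = √(((-1/288 - 378) + 841) + 713) = √((-108865/288 + 841) + 713) = √(133343/288 + 713) = √(338687/288) = √677374/24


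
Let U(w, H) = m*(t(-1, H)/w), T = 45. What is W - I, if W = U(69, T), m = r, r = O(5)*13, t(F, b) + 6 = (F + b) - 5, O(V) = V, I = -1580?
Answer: 37055/23 ≈ 1611.1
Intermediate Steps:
t(F, b) = -11 + F + b (t(F, b) = -6 + ((F + b) - 5) = -6 + (-5 + F + b) = -11 + F + b)
r = 65 (r = 5*13 = 65)
m = 65
U(w, H) = 65*(-12 + H)/w (U(w, H) = 65*((-11 - 1 + H)/w) = 65*((-12 + H)/w) = 65*(-12 + H)/w)
W = 715/23 (W = 65*(-12 + 45)/69 = 65*(1/69)*33 = 715/23 ≈ 31.087)
W - I = 715/23 - 1*(-1580) = 715/23 + 1580 = 37055/23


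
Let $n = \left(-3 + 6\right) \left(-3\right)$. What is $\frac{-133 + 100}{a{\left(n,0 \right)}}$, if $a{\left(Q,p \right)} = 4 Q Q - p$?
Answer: $- \frac{11}{108} \approx -0.10185$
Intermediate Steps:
$n = -9$ ($n = 3 \left(-3\right) = -9$)
$a{\left(Q,p \right)} = - p + 4 Q^{2}$ ($a{\left(Q,p \right)} = 4 Q^{2} - p = - p + 4 Q^{2}$)
$\frac{-133 + 100}{a{\left(n,0 \right)}} = \frac{-133 + 100}{\left(-1\right) 0 + 4 \left(-9\right)^{2}} = - \frac{33}{0 + 4 \cdot 81} = - \frac{33}{0 + 324} = - \frac{33}{324} = \left(-33\right) \frac{1}{324} = - \frac{11}{108}$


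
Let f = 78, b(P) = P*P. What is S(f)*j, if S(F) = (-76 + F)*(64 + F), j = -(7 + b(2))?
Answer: -3124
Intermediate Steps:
b(P) = P²
j = -11 (j = -(7 + 2²) = -(7 + 4) = -1*11 = -11)
S(f)*j = (-4864 + 78² - 12*78)*(-11) = (-4864 + 6084 - 936)*(-11) = 284*(-11) = -3124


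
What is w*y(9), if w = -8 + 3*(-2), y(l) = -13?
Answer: 182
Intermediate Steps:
w = -14 (w = -8 - 6 = -14)
w*y(9) = -14*(-13) = 182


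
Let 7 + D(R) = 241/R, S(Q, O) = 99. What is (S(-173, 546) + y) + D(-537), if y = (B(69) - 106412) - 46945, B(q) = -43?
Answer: -82326637/537 ≈ -1.5331e+5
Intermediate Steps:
y = -153400 (y = (-43 - 106412) - 46945 = -106455 - 46945 = -153400)
D(R) = -7 + 241/R
(S(-173, 546) + y) + D(-537) = (99 - 153400) + (-7 + 241/(-537)) = -153301 + (-7 + 241*(-1/537)) = -153301 + (-7 - 241/537) = -153301 - 4000/537 = -82326637/537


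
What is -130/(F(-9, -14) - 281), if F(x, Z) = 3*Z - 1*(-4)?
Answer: 130/319 ≈ 0.40752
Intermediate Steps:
F(x, Z) = 4 + 3*Z (F(x, Z) = 3*Z + 4 = 4 + 3*Z)
-130/(F(-9, -14) - 281) = -130/((4 + 3*(-14)) - 281) = -130/((4 - 42) - 281) = -130/(-38 - 281) = -130/(-319) = -130*(-1/319) = 130/319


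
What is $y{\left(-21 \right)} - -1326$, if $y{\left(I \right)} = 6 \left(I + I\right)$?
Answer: $1074$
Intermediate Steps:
$y{\left(I \right)} = 12 I$ ($y{\left(I \right)} = 6 \cdot 2 I = 12 I$)
$y{\left(-21 \right)} - -1326 = 12 \left(-21\right) - -1326 = -252 + 1326 = 1074$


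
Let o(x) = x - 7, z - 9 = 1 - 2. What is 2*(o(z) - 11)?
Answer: -20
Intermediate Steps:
z = 8 (z = 9 + (1 - 2) = 9 - 1 = 8)
o(x) = -7 + x
2*(o(z) - 11) = 2*((-7 + 8) - 11) = 2*(1 - 11) = 2*(-10) = -20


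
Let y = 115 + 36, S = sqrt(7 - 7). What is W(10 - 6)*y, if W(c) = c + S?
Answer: 604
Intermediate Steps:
S = 0 (S = sqrt(0) = 0)
W(c) = c (W(c) = c + 0 = c)
y = 151
W(10 - 6)*y = (10 - 6)*151 = 4*151 = 604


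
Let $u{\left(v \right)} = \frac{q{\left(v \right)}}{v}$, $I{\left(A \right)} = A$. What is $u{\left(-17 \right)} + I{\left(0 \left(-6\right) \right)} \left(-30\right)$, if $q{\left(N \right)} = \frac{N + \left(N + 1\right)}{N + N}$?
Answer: $- \frac{33}{578} \approx -0.057093$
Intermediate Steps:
$q{\left(N \right)} = \frac{1 + 2 N}{2 N}$ ($q{\left(N \right)} = \frac{N + \left(1 + N\right)}{2 N} = \left(1 + 2 N\right) \frac{1}{2 N} = \frac{1 + 2 N}{2 N}$)
$u{\left(v \right)} = \frac{\frac{1}{2} + v}{v^{2}}$ ($u{\left(v \right)} = \frac{\frac{1}{v} \left(\frac{1}{2} + v\right)}{v} = \frac{\frac{1}{2} + v}{v^{2}}$)
$u{\left(-17 \right)} + I{\left(0 \left(-6\right) \right)} \left(-30\right) = \frac{\frac{1}{2} - 17}{289} + 0 \left(-6\right) \left(-30\right) = \frac{1}{289} \left(- \frac{33}{2}\right) + 0 \left(-30\right) = - \frac{33}{578} + 0 = - \frac{33}{578}$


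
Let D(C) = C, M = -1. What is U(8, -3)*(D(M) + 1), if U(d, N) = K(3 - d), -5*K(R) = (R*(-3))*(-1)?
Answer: 0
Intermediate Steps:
K(R) = -3*R/5 (K(R) = -R*(-3)*(-1)/5 = -(-3*R)*(-1)/5 = -3*R/5)
U(d, N) = -9/5 + 3*d/5 (U(d, N) = -3*(3 - d)/5 = -9/5 + 3*d/5)
U(8, -3)*(D(M) + 1) = (-9/5 + (3/5)*8)*(-1 + 1) = (-9/5 + 24/5)*0 = 3*0 = 0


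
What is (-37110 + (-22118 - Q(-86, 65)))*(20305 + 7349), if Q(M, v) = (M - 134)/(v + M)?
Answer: -11467265744/7 ≈ -1.6382e+9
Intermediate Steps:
Q(M, v) = (-134 + M)/(M + v)
(-37110 + (-22118 - Q(-86, 65)))*(20305 + 7349) = (-37110 + (-22118 - (-134 - 86)/(-86 + 65)))*(20305 + 7349) = (-37110 + (-22118 - (-220)/(-21)))*27654 = (-37110 + (-22118 - (-1)*(-220)/21))*27654 = (-37110 + (-22118 - 1*220/21))*27654 = (-37110 + (-22118 - 220/21))*27654 = (-37110 - 464698/21)*27654 = -1244008/21*27654 = -11467265744/7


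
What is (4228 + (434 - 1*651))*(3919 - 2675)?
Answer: 4989684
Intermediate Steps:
(4228 + (434 - 1*651))*(3919 - 2675) = (4228 + (434 - 651))*1244 = (4228 - 217)*1244 = 4011*1244 = 4989684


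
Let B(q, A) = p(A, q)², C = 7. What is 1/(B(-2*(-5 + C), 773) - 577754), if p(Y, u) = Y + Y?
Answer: 1/1812362 ≈ 5.5177e-7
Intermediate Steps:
p(Y, u) = 2*Y
B(q, A) = 4*A² (B(q, A) = (2*A)² = 4*A²)
1/(B(-2*(-5 + C), 773) - 577754) = 1/(4*773² - 577754) = 1/(4*597529 - 577754) = 1/(2390116 - 577754) = 1/1812362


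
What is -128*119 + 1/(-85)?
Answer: -1294721/85 ≈ -15232.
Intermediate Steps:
-128*119 + 1/(-85) = -15232 - 1/85 = -1294721/85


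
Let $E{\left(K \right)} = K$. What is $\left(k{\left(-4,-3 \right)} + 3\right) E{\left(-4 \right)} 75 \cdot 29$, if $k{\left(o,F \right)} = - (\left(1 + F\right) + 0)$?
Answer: $-43500$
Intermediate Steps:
$k{\left(o,F \right)} = -1 - F$ ($k{\left(o,F \right)} = - (1 + F) = -1 - F$)
$\left(k{\left(-4,-3 \right)} + 3\right) E{\left(-4 \right)} 75 \cdot 29 = \left(\left(-1 - -3\right) + 3\right) \left(-4\right) 75 \cdot 29 = \left(\left(-1 + 3\right) + 3\right) \left(-4\right) 75 \cdot 29 = \left(2 + 3\right) \left(-4\right) 75 \cdot 29 = 5 \left(-4\right) 75 \cdot 29 = \left(-20\right) 75 \cdot 29 = \left(-1500\right) 29 = -43500$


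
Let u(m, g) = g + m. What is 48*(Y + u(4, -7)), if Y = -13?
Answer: -768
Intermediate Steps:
48*(Y + u(4, -7)) = 48*(-13 + (-7 + 4)) = 48*(-13 - 3) = 48*(-16) = -768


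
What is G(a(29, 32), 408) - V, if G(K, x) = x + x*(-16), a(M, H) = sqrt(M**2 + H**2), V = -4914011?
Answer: 4907891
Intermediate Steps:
a(M, H) = sqrt(H**2 + M**2)
G(K, x) = -15*x (G(K, x) = x - 16*x = -15*x)
G(a(29, 32), 408) - V = -15*408 - 1*(-4914011) = -6120 + 4914011 = 4907891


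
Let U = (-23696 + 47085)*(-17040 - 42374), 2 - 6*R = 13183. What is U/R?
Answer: 8337804276/13181 ≈ 6.3256e+5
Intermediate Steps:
R = -13181/6 (R = 1/3 - 1/6*13183 = 1/3 - 13183/6 = -13181/6 ≈ -2196.8)
U = -1389634046 (U = 23389*(-59414) = -1389634046)
U/R = -1389634046/(-13181/6) = -1389634046*(-6/13181) = 8337804276/13181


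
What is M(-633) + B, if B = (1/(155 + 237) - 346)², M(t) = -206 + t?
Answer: 18266844065/153664 ≈ 1.1888e+5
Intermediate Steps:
B = 18395768161/153664 (B = (1/392 - 346)² = (-135631/392)² = 18395768161/153664 ≈ 1.1971e+5)
M(-633) + B = (-206 - 633) + 18395768161/153664 = -839 + 18395768161/153664 = 18266844065/153664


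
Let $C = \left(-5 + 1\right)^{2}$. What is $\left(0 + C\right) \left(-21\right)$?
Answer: $-336$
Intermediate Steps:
$C = 16$ ($C = \left(-4\right)^{2} = 16$)
$\left(0 + C\right) \left(-21\right) = \left(0 + 16\right) \left(-21\right) = 16 \left(-21\right) = -336$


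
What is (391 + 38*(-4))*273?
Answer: 65247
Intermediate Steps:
(391 + 38*(-4))*273 = (391 - 152)*273 = 239*273 = 65247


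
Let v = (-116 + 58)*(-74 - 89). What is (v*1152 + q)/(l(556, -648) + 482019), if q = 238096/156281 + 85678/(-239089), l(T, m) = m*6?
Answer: 406943298142854098/17865397332211179 ≈ 22.778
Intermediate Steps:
l(T, m) = 6*m
v = 9454 (v = -58*(-163) = 9454)
q = 43536291026/37365068009 (q = 238096*(1/156281) + 85678*(-1/239089) = 238096/156281 - 85678/239089 = 43536291026/37365068009 ≈ 1.1652)
(v*1152 + q)/(l(556, -648) + 482019) = (9454*1152 + 43536291026/37365068009)/(6*(-648) + 482019) = (10891008 + 43536291026/37365068009)/(-3888 + 482019) = (406943298142854098/37365068009)/478131 = (406943298142854098/37365068009)*(1/478131) = 406943298142854098/17865397332211179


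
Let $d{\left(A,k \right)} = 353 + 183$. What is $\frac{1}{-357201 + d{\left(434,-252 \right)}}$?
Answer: $- \frac{1}{356665} \approx -2.8038 \cdot 10^{-6}$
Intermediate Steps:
$d{\left(A,k \right)} = 536$
$\frac{1}{-357201 + d{\left(434,-252 \right)}} = \frac{1}{-357201 + 536} = \frac{1}{-356665} = - \frac{1}{356665}$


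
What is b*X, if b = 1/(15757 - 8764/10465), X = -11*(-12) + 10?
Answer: 212290/23555463 ≈ 0.0090123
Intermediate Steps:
X = 142 (X = 132 + 10 = 142)
b = 1495/23555463 (b = 1/(15757 - 8764*1/10465) = 1/(15757 - 1252/1495) = 1/(23555463/1495) = 1495/23555463 ≈ 6.3467e-5)
b*X = (1495/23555463)*142 = 212290/23555463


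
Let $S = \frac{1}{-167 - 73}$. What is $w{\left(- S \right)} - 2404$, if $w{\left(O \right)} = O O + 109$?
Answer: $- \frac{132191999}{57600} \approx -2295.0$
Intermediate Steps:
$S = - \frac{1}{240}$ ($S = \frac{1}{-240} = - \frac{1}{240} \approx -0.0041667$)
$w{\left(O \right)} = 109 + O^{2}$ ($w{\left(O \right)} = O^{2} + 109 = 109 + O^{2}$)
$w{\left(- S \right)} - 2404 = \left(109 + \left(\left(-1\right) \left(- \frac{1}{240}\right)\right)^{2}\right) - 2404 = \left(109 + \left(\frac{1}{240}\right)^{2}\right) - 2404 = \left(109 + \frac{1}{57600}\right) - 2404 = \frac{6278401}{57600} - 2404 = - \frac{132191999}{57600}$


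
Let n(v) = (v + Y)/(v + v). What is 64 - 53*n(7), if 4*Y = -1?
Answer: 2153/56 ≈ 38.446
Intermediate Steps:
Y = -¼ (Y = (¼)*(-1) = -¼ ≈ -0.25000)
n(v) = (-¼ + v)/(2*v) (n(v) = (v - ¼)/(v + v) = (-¼ + v)/((2*v)) = (-¼ + v)*(1/(2*v)) = (-¼ + v)/(2*v))
64 - 53*n(7) = 64 - 53*(-1 + 4*7)/(8*7) = 64 - 53*(-1 + 28)/(8*7) = 64 - 53*27/(8*7) = 64 - 53*27/56 = 64 - 1431/56 = 2153/56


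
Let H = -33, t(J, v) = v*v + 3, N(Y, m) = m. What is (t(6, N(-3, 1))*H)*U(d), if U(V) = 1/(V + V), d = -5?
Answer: 66/5 ≈ 13.200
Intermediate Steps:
t(J, v) = 3 + v² (t(J, v) = v² + 3 = 3 + v²)
U(V) = 1/(2*V)
(t(6, N(-3, 1))*H)*U(d) = ((3 + 1²)*(-33))*((½)/(-5)) = ((3 + 1)*(-33))*((½)*(-⅕)) = (4*(-33))*(-⅒) = -132*(-⅒) = 66/5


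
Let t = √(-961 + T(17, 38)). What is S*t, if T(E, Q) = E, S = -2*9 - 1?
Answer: -76*I*√59 ≈ -583.77*I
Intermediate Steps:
S = -19 (S = -18 - 1 = -19)
t = 4*I*√59 (t = √(-961 + 17) = √(-944) = 4*I*√59 ≈ 30.725*I)
S*t = -76*I*√59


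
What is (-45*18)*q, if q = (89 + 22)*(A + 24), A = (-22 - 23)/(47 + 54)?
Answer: -213895890/101 ≈ -2.1178e+6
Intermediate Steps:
A = -45/101 ≈ -0.44554
q = 264069/101 (q = (89 + 22)*(-45/101 + 24) = 111*(2379/101) = 264069/101 ≈ 2614.5)
(-45*18)*q = -45*18*(264069/101) = -810*264069/101 = -213895890/101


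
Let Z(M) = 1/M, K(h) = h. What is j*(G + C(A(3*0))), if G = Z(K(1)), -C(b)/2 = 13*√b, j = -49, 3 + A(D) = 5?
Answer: -49 + 1274*√2 ≈ 1752.7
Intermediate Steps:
A(D) = 2 (A(D) = -3 + 5 = 2)
C(b) = -26*√b
Z(M) = 1/M
G = 1 (G = 1/1 = 1)
j*(G + C(A(3*0))) = -49*(1 - 26*√2) = -49 + 1274*√2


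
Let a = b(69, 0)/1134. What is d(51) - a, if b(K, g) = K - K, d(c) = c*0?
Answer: 0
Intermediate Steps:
d(c) = 0
b(K, g) = 0
a = 0 (a = 0/1134 = 0*(1/1134) = 0)
d(51) - a = 0 - 1*0 = 0 + 0 = 0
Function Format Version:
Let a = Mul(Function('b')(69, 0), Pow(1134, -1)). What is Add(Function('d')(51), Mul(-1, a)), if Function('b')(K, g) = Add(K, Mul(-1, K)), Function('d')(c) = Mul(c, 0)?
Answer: 0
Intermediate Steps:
Function('d')(c) = 0
Function('b')(K, g) = 0
a = 0 (a = Mul(0, Pow(1134, -1)) = Mul(0, Rational(1, 1134)) = 0)
Add(Function('d')(51), Mul(-1, a)) = Add(0, Mul(-1, 0)) = Add(0, 0) = 0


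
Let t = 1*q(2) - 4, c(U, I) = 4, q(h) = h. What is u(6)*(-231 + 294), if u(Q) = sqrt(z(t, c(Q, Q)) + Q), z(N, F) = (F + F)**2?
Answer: 63*sqrt(70) ≈ 527.10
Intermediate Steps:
t = -2 (t = 1*2 - 4 = 2 - 4 = -2)
z(N, F) = 4*F**2 (z(N, F) = (2*F)**2 = 4*F**2)
u(Q) = sqrt(64 + Q) (u(Q) = sqrt(4*4**2 + Q) = sqrt(4*16 + Q) = sqrt(64 + Q))
u(6)*(-231 + 294) = sqrt(64 + 6)*(-231 + 294) = sqrt(70)*63 = 63*sqrt(70)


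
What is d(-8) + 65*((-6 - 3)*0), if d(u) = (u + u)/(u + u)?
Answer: 1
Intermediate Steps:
d(u) = 1 (d(u) = (2*u)/((2*u)) = (2*u)*(1/(2*u)) = 1)
d(-8) + 65*((-6 - 3)*0) = 1 + 65*((-6 - 3)*0) = 1 + 65*(-9*0) = 1 + 65*0 = 1 + 0 = 1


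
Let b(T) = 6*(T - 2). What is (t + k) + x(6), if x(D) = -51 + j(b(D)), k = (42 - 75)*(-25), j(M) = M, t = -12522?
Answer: -11724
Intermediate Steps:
b(T) = -12 + 6*T (b(T) = 6*(-2 + T) = -12 + 6*T)
k = 825 (k = -33*(-25) = 825)
x(D) = -63 + 6*D (x(D) = -51 + (-12 + 6*D) = -63 + 6*D)
(t + k) + x(6) = (-12522 + 825) + (-63 + 6*6) = -11697 + (-63 + 36) = -11697 - 27 = -11724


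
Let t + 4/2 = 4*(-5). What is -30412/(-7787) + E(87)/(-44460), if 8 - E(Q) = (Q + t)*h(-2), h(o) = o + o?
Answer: 25962127/6657885 ≈ 3.8995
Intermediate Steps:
t = -22 (t = -2 + 4*(-5) = -2 - 20 = -22)
h(o) = 2*o
E(Q) = -80 + 4*Q (E(Q) = 8 - (Q - 22)*2*(-2) = 8 - (-22 + Q)*(-4) = 8 - (88 - 4*Q) = 8 + (-88 + 4*Q) = -80 + 4*Q)
-30412/(-7787) + E(87)/(-44460) = -30412/(-7787) + (-80 + 4*87)/(-44460) = -30412*(-1/7787) + (-80 + 348)*(-1/44460) = 30412/7787 + 268*(-1/44460) = 30412/7787 - 67/11115 = 25962127/6657885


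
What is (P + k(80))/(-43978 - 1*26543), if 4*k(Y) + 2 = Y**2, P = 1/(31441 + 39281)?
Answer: -56559920/2493693081 ≈ -0.022681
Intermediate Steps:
P = 1/70722 ≈ 1.4140e-5
k(Y) = -1/2 + Y**2/4
(P + k(80))/(-43978 - 1*26543) = (1/70722 + (-1/2 + (1/4)*80**2))/(-43978 - 1*26543) = (1/70722 + (-1/2 + (1/4)*6400))/(-43978 - 26543) = (1/70722 + (-1/2 + 1600))/(-70521) = (1/70722 + 3199/2)*(-1/70521) = (56559920/35361)*(-1/70521) = -56559920/2493693081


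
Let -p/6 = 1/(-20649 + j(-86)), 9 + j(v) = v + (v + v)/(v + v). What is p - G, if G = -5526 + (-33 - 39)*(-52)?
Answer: 36964032/20743 ≈ 1782.0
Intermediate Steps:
j(v) = -8 + v (j(v) = -9 + (v + (v + v)/(v + v)) = -9 + (v + (2*v)/((2*v))) = -9 + (v + (2*v)*(1/(2*v))) = -9 + (v + 1) = -9 + (1 + v) = -8 + v)
p = 6/20743 (p = -6/(-20649 + (-8 - 86)) = -6/(-20649 - 94) = -6/(-20743) = -6*(-1/20743) = 6/20743 ≈ 0.00028925)
G = -1782 (G = -5526 - 72*(-52) = -5526 + 3744 = -1782)
p - G = 6/20743 - 1*(-1782) = 6/20743 + 1782 = 36964032/20743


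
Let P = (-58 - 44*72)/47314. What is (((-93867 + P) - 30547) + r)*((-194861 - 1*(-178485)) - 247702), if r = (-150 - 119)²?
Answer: 325190781291852/23657 ≈ 1.3746e+10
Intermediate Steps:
r = 72361 (r = (-269)² = 72361)
P = -1613/23657 (P = (-58 - 3168)*(1/47314) = -3226*1/47314 = -1613/23657 ≈ -0.068183)
(((-93867 + P) - 30547) + r)*((-194861 - 1*(-178485)) - 247702) = (((-93867 - 1613/23657) - 30547) + 72361)*((-194861 - 1*(-178485)) - 247702) = ((-2220613232/23657 - 30547) + 72361)*((-194861 + 178485) - 247702) = (-2943263611/23657 + 72361)*(-16376 - 247702) = -1231419434/23657*(-264078) = 325190781291852/23657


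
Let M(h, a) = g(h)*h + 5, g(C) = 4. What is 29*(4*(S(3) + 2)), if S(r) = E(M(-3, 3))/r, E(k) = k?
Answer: -116/3 ≈ -38.667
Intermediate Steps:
M(h, a) = 5 + 4*h (M(h, a) = 4*h + 5 = 5 + 4*h)
S(r) = -7/r (S(r) = (5 + 4*(-3))/r = (5 - 12)/r = -7/r)
29*(4*(S(3) + 2)) = 29*(4*(-7/3 + 2)) = 29*(4*(-1/3)) = 29*(-4/3) = -116/3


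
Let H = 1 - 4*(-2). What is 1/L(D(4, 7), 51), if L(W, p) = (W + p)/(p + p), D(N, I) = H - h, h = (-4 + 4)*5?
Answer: 17/10 ≈ 1.7000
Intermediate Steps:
h = 0 (h = 0*5 = 0)
H = 9 (H = 1 + 8 = 9)
D(N, I) = 9 (D(N, I) = 9 - 1*0 = 9 + 0 = 9)
L(W, p) = (W + p)/(2*p) (L(W, p) = (W + p)/((2*p)) = (W + p)*(1/(2*p)) = (W + p)/(2*p))
1/L(D(4, 7), 51) = 1/((1/2)*(9 + 51)/51) = 1/((1/2)*(1/51)*60) = 1/(10/17) = 17/10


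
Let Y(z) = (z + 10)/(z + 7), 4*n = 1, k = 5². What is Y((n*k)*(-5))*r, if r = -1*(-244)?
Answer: 20740/97 ≈ 213.81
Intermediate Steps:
k = 25
n = ¼ (n = (¼)*1 = ¼ ≈ 0.25000)
r = 244
Y(z) = (10 + z)/(7 + z)
Y((n*k)*(-5))*r = ((10 + ((¼)*25)*(-5))/(7 + ((¼)*25)*(-5)))*244 = ((10 + (25/4)*(-5))/(7 + (25/4)*(-5)))*244 = ((10 - 125/4)/(7 - 125/4))*244 = (-85/4/(-97/4))*244 = -4/97*(-85/4)*244 = (85/97)*244 = 20740/97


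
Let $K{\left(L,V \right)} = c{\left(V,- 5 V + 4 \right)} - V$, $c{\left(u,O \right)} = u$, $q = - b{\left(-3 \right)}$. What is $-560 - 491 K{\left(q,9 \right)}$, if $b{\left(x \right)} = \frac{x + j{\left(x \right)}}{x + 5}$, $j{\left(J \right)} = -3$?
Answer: $-560$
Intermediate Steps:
$b{\left(x \right)} = \frac{-3 + x}{5 + x}$ ($b{\left(x \right)} = \frac{x - 3}{x + 5} = \frac{-3 + x}{5 + x}$)
$q = 3$ ($q = - \frac{-3 - 3}{5 - 3} = - \frac{-6}{2} = \left(-1\right) \left(-3\right) = 3$)
$K{\left(L,V \right)} = 0$ ($K{\left(L,V \right)} = V - V = 0$)
$-560 - 491 K{\left(q,9 \right)} = -560 - 0 = -560 + 0 = -560$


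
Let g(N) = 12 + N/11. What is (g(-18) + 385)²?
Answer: 18913801/121 ≈ 1.5631e+5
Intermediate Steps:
g(N) = 12 + N/11 (g(N) = 12 + N*(1/11) = 12 + N/11)
(g(-18) + 385)² = ((12 + (1/11)*(-18)) + 385)² = ((12 - 18/11) + 385)² = (114/11 + 385)² = (4349/11)² = 18913801/121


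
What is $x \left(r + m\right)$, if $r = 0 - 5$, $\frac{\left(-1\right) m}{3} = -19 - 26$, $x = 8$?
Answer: $1040$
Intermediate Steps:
$m = 135$ ($m = - 3 \left(-19 - 26\right) = \left(-3\right) \left(-45\right) = 135$)
$r = -5$ ($r = 0 - 5 = -5$)
$x \left(r + m\right) = 8 \left(-5 + 135\right) = 8 \cdot 130 = 1040$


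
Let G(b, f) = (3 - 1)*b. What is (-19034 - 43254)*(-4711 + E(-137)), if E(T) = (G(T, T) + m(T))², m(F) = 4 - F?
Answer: -808373664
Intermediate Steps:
G(b, f) = 2*b
E(T) = (4 + T)² (E(T) = (2*T + (4 - T))² = (4 + T)²)
(-19034 - 43254)*(-4711 + E(-137)) = (-19034 - 43254)*(-4711 + (4 - 137)²) = -62288*(-4711 + (-133)²) = -62288*(-4711 + 17689) = -62288*12978 = -808373664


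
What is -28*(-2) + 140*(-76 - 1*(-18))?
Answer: -8064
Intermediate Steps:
-28*(-2) + 140*(-76 - 1*(-18)) = 56 + 140*(-76 + 18) = 56 + 140*(-58) = 56 - 8120 = -8064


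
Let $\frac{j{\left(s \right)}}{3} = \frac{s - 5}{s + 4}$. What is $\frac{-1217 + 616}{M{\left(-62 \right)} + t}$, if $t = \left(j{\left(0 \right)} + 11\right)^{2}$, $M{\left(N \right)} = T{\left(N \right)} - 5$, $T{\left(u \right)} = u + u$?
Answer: $\frac{9616}{1223} \approx 7.8626$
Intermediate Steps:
$T{\left(u \right)} = 2 u$
$M{\left(N \right)} = -5 + 2 N$ ($M{\left(N \right)} = 2 N - 5 = -5 + 2 N$)
$j{\left(s \right)} = \frac{3 \left(-5 + s\right)}{4 + s}$ ($j{\left(s \right)} = 3 \frac{s - 5}{s + 4} = 3 \frac{-5 + s}{4 + s} = \frac{3 \left(-5 + s\right)}{4 + s}$)
$t = \frac{841}{16}$ ($t = \left(\frac{3 \left(-5 + 0\right)}{4 + 0} + 11\right)^{2} = \left(3 \cdot \frac{1}{4} \left(-5\right) + 11\right)^{2} = \left(- \frac{15}{4} + 11\right)^{2} = \left(\frac{29}{4}\right)^{2} = \frac{841}{16} \approx 52.563$)
$\frac{-1217 + 616}{M{\left(-62 \right)} + t} = \frac{-1217 + 616}{\left(-5 + 2 \left(-62\right)\right) + \frac{841}{16}} = - \frac{601}{\left(-5 - 124\right) + \frac{841}{16}} = - \frac{601}{-129 + \frac{841}{16}} = - \frac{601}{- \frac{1223}{16}} = \left(-601\right) \left(- \frac{16}{1223}\right) = \frac{9616}{1223}$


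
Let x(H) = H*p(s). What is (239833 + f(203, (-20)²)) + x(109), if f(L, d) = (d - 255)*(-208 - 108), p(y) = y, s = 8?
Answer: 194885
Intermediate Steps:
x(H) = 8*H (x(H) = H*8 = 8*H)
f(L, d) = 80580 - 316*d (f(L, d) = (-255 + d)*(-316) = 80580 - 316*d)
(239833 + f(203, (-20)²)) + x(109) = (239833 + (80580 - 316*(-20)²)) + 8*109 = (239833 + (80580 - 316*400)) + 872 = (239833 + (80580 - 126400)) + 872 = (239833 - 45820) + 872 = 194013 + 872 = 194885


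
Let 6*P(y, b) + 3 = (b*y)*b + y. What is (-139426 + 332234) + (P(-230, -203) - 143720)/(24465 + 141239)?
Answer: 191684000369/994224 ≈ 1.9280e+5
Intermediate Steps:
P(y, b) = -½ + y/6 + y*b²/6 (P(y, b) = -½ + ((b*y)*b + y)/6 = -½ + (y*b² + y)/6 = -½ + (y + y*b²)/6 = -½ + (y/6 + y*b²/6) = -½ + y/6 + y*b²/6)
(-139426 + 332234) + (P(-230, -203) - 143720)/(24465 + 141239) = (-139426 + 332234) + ((-½ + (⅙)*(-230) + (⅙)*(-230)*(-203)²) - 143720)/(24465 + 141239) = 192808 + ((-½ - 115/3 + (⅙)*(-230)*41209) - 143720)/165704 = 192808 + ((-½ - 115/3 - 4739035/3) - 143720)*(1/165704) = 192808 + (-9478303/6 - 143720)*(1/165704) = 192808 - 10340623/6*1/165704 = 192808 - 10340623/994224 = 191684000369/994224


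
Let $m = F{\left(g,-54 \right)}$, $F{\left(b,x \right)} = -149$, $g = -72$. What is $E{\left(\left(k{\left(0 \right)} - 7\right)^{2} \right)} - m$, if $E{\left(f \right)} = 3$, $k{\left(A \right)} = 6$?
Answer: $152$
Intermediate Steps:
$m = -149$
$E{\left(\left(k{\left(0 \right)} - 7\right)^{2} \right)} - m = 3 - -149 = 3 + 149 = 152$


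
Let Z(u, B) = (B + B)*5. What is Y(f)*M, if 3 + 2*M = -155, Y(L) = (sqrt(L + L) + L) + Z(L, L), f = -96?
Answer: 83424 - 632*I*sqrt(3) ≈ 83424.0 - 1094.7*I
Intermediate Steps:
Z(u, B) = 10*B (Z(u, B) = (2*B)*5 = 10*B)
Y(L) = 11*L + sqrt(2)*sqrt(L) (Y(L) = (sqrt(L + L) + L) + 10*L = (sqrt(2*L) + L) + 10*L = (sqrt(2)*sqrt(L) + L) + 10*L = (L + sqrt(2)*sqrt(L)) + 10*L = 11*L + sqrt(2)*sqrt(L))
M = -79 (M = -3/2 + (1/2)*(-155) = -3/2 - 155/2 = -79)
Y(f)*M = (11*(-96) + sqrt(2)*sqrt(-96))*(-79) = (-1056 + sqrt(2)*(4*I*sqrt(6)))*(-79) = (-1056 + 8*I*sqrt(3))*(-79) = 83424 - 632*I*sqrt(3)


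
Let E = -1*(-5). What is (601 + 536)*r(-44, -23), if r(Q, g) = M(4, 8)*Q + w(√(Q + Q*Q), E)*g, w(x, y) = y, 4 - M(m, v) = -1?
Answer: -380895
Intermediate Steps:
M(m, v) = 5 (M(m, v) = 4 - 1*(-1) = 4 + 1 = 5)
E = 5
r(Q, g) = 5*Q + 5*g
(601 + 536)*r(-44, -23) = (601 + 536)*(5*(-44) + 5*(-23)) = 1137*(-220 - 115) = 1137*(-335) = -380895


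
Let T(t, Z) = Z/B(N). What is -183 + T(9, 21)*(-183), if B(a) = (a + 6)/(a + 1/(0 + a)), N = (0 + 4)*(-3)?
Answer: -63379/8 ≈ -7922.4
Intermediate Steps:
N = -12 (N = 4*(-3) = -12)
B(a) = (6 + a)/(a + 1/a)
T(t, Z) = 145*Z/72 (T(t, Z) = Z/((-12*(6 - 12)/(1 + (-12)²))) = Z/((-12*(-6)/(1 + 144))) = Z/((-12*(-6)/145)) = Z/((-12*1/145*(-6))) = Z/(72/145) = Z*(145/72) = 145*Z/72)
-183 + T(9, 21)*(-183) = -183 + ((145/72)*21)*(-183) = -183 + (1015/24)*(-183) = -183 - 61915/8 = -63379/8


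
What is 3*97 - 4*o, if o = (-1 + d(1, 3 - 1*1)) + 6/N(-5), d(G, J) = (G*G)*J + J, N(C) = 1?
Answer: 255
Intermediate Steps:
d(G, J) = J + J*G**2 (d(G, J) = G**2*J + J = J*G**2 + J = J + J*G**2)
o = 9 (o = (-1 + (3 - 1*1)*(1 + 1**2)) + 6/1 = (-1 + (3 - 1)*(1 + 1)) + 6*1 = (-1 + 2*2) + 6 = (-1 + 4) + 6 = 3 + 6 = 9)
3*97 - 4*o = 3*97 - 4*9 = 291 - 36 = 255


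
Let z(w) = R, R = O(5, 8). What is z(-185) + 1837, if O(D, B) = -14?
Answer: 1823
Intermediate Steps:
R = -14
z(w) = -14
z(-185) + 1837 = -14 + 1837 = 1823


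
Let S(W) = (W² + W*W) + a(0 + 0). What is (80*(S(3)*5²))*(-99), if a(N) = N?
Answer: -3564000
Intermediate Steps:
S(W) = 2*W² (S(W) = (W² + W*W) + (0 + 0) = (W² + W²) + 0 = 2*W² + 0 = 2*W²)
(80*(S(3)*5²))*(-99) = (80*((2*3²)*5²))*(-99) = (80*((2*9)*25))*(-99) = (80*(18*25))*(-99) = (80*450)*(-99) = 36000*(-99) = -3564000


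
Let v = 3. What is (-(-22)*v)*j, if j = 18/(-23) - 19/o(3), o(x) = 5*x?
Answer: -15554/115 ≈ -135.25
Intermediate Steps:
j = -707/345 (j = 18/(-23) - 19/(5*3) = 18*(-1/23) - 19/15 = -18/23 - 19*1/15 = -18/23 - 19/15 = -707/345 ≈ -2.0493)
(-(-22)*v)*j = -(-22)*3*(-707/345) = -22*(-3)*(-707/345) = 66*(-707/345) = -15554/115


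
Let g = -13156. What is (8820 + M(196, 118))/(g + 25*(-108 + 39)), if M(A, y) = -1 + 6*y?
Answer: -9527/14881 ≈ -0.64021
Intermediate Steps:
(8820 + M(196, 118))/(g + 25*(-108 + 39)) = (8820 + (-1 + 6*118))/(-13156 + 25*(-108 + 39)) = (8820 + (-1 + 708))/(-13156 + 25*(-69)) = (8820 + 707)/(-13156 - 1725) = 9527/(-14881) = 9527*(-1/14881) = -9527/14881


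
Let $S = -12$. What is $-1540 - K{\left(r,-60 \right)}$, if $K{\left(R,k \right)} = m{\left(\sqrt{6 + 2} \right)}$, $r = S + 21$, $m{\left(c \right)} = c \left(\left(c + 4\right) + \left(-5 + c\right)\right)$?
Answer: $-1556 + 2 \sqrt{2} \approx -1553.2$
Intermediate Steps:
$m{\left(c \right)} = c \left(-1 + 2 c\right)$ ($m{\left(c \right)} = c \left(\left(4 + c\right) + \left(-5 + c\right)\right) = c \left(-1 + 2 c\right)$)
$r = 9$ ($r = -12 + 21 = 9$)
$K{\left(R,k \right)} = 2 \sqrt{2} \left(-1 + 4 \sqrt{2}\right)$ ($K{\left(R,k \right)} = \sqrt{6 + 2} \left(-1 + 2 \sqrt{6 + 2}\right) = \sqrt{8} \left(-1 + 2 \sqrt{8}\right) = 2 \sqrt{2} \left(-1 + 2 \cdot 2 \sqrt{2}\right) = 2 \sqrt{2} \left(-1 + 4 \sqrt{2}\right)$)
$-1540 - K{\left(r,-60 \right)} = -1540 - \left(16 - 2 \sqrt{2}\right) = -1556 + 2 \sqrt{2}$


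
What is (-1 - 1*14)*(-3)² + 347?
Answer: 212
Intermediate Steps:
(-1 - 1*14)*(-3)² + 347 = (-1 - 14)*9 + 347 = -15*9 + 347 = -135 + 347 = 212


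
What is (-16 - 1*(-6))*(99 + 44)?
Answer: -1430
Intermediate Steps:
(-16 - 1*(-6))*(99 + 44) = (-16 + 6)*143 = -10*143 = -1430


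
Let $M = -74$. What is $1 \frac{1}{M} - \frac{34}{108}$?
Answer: $- \frac{328}{999} \approx -0.32833$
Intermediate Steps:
$1 \frac{1}{M} - \frac{34}{108} = 1 \frac{1}{-74} - \frac{34}{108} = 1 \left(- \frac{1}{74}\right) - \frac{17}{54} = - \frac{1}{74} - \frac{17}{54} = - \frac{328}{999}$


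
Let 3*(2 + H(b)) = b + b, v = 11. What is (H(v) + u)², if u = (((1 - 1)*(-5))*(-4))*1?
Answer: 256/9 ≈ 28.444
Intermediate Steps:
u = 0 (u = ((0*(-5))*(-4))*1 = (0*(-4))*1 = 0*1 = 0)
H(b) = -2 + 2*b/3 (H(b) = -2 + (b + b)/3 = -2 + (2*b)/3 = -2 + 2*b/3)
(H(v) + u)² = ((-2 + (⅔)*11) + 0)² = ((-2 + 22/3) + 0)² = (16/3 + 0)² = (16/3)² = 256/9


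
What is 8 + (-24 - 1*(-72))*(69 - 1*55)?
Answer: 680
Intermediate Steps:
8 + (-24 - 1*(-72))*(69 - 1*55) = 8 + (-24 + 72)*(69 - 55) = 8 + 48*14 = 8 + 672 = 680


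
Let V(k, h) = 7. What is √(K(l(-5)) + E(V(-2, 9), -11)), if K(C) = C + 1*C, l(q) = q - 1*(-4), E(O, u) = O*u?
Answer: I*√79 ≈ 8.8882*I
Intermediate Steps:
l(q) = 4 + q (l(q) = q + 4 = 4 + q)
K(C) = 2*C (K(C) = C + C = 2*C)
√(K(l(-5)) + E(V(-2, 9), -11)) = √(2*(4 - 5) + 7*(-11)) = √(2*(-1) - 77) = √(-2 - 77) = √(-79) = I*√79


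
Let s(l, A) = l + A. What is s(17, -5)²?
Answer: 144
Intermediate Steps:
s(l, A) = A + l
s(17, -5)² = (-5 + 17)² = 12² = 144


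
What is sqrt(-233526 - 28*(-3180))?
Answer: 3*I*sqrt(16054) ≈ 380.11*I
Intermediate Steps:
sqrt(-233526 - 28*(-3180)) = sqrt(-233526 + 89040) = sqrt(-144486) = 3*I*sqrt(16054)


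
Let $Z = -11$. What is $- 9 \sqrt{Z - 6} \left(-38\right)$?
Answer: $342 i \sqrt{17} \approx 1410.1 i$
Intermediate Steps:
$- 9 \sqrt{Z - 6} \left(-38\right) = - 9 \sqrt{-11 - 6} \left(-38\right) = - 9 \sqrt{-17} \left(-38\right) = - 9 i \sqrt{17} \left(-38\right) = 342 i \sqrt{17}$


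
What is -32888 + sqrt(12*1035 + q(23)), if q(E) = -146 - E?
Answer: -32888 + sqrt(12251) ≈ -32777.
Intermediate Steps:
-32888 + sqrt(12*1035 + q(23)) = -32888 + sqrt(12*1035 + (-146 - 1*23)) = -32888 + sqrt(12420 + (-146 - 23)) = -32888 + sqrt(12420 - 169) = -32888 + sqrt(12251)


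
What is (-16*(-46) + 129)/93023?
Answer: 865/93023 ≈ 0.0092988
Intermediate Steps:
(-16*(-46) + 129)/93023 = (736 + 129)*(1/93023) = 865*(1/93023) = 865/93023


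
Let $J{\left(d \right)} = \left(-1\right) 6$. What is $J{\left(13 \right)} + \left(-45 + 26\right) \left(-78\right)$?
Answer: $1476$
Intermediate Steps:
$J{\left(d \right)} = -6$
$J{\left(13 \right)} + \left(-45 + 26\right) \left(-78\right) = -6 + \left(-45 + 26\right) \left(-78\right) = -6 - -1482 = -6 + 1482 = 1476$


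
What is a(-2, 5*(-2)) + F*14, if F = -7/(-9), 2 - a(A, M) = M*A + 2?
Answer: -82/9 ≈ -9.1111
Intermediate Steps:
a(A, M) = -A*M (a(A, M) = 2 - (M*A + 2) = 2 - (A*M + 2) = 2 - (2 + A*M) = 2 + (-2 - A*M) = -A*M)
F = 7/9 (F = -7*(-⅑) = 7/9 ≈ 0.77778)
a(-2, 5*(-2)) + F*14 = -1*(-2)*5*(-2) + (7/9)*14 = -1*(-2)*(-10) + 98/9 = -20 + 98/9 = -82/9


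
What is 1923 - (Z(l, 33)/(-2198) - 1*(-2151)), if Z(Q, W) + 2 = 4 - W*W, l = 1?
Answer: -502231/2198 ≈ -228.49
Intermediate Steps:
Z(Q, W) = 2 - W² (Z(Q, W) = -2 + (4 - W*W) = -2 + (4 - W²) = 2 - W²)
1923 - (Z(l, 33)/(-2198) - 1*(-2151)) = 1923 - ((2 - 1*33²)/(-2198) - 1*(-2151)) = 1923 - ((2 - 1*1089)*(-1/2198) + 2151) = 1923 - ((2 - 1089)*(-1/2198) + 2151) = 1923 - (-1087*(-1/2198) + 2151) = 1923 - (1087/2198 + 2151) = 1923 - 1*4728985/2198 = 1923 - 4728985/2198 = -502231/2198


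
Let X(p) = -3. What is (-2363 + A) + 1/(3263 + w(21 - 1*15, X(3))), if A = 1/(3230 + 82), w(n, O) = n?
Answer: -25584024283/10826928 ≈ -2363.0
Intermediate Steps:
A = 1/3312 ≈ 0.00030193
(-2363 + A) + 1/(3263 + w(21 - 1*15, X(3))) = (-2363 + 1/3312) + 1/(3263 + (21 - 1*15)) = -7826255/3312 + 1/(3263 + (21 - 15)) = -7826255/3312 + 1/(3263 + 6) = -7826255/3312 + 1/3269 = -25584024283/10826928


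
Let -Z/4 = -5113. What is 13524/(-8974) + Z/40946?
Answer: -13222052/13123193 ≈ -1.0075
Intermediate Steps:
Z = 20452 (Z = -4*(-5113) = 20452)
13524/(-8974) + Z/40946 = 13524/(-8974) + 20452/40946 = 13524*(-1/8974) + 20452*(1/40946) = -966/641 + 10226/20473 = -13222052/13123193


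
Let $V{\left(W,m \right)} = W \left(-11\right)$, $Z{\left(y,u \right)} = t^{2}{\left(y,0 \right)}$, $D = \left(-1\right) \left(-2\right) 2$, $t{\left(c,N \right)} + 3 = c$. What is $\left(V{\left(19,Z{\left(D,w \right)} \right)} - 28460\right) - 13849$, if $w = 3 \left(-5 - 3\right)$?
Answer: $-42518$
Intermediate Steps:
$w = -24$ ($w = 3 \left(-8\right) = -24$)
$t{\left(c,N \right)} = -3 + c$
$D = 4$ ($D = 2 \cdot 2 = 4$)
$Z{\left(y,u \right)} = \left(-3 + y\right)^{2}$
$V{\left(W,m \right)} = - 11 W$
$\left(V{\left(19,Z{\left(D,w \right)} \right)} - 28460\right) - 13849 = \left(\left(-11\right) 19 - 28460\right) - 13849 = \left(-209 - 28460\right) - 13849 = -28669 - 13849 = -42518$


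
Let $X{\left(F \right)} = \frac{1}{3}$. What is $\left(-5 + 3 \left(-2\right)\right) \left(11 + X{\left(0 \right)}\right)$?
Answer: $- \frac{374}{3} \approx -124.67$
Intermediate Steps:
$X{\left(F \right)} = \frac{1}{3}$
$\left(-5 + 3 \left(-2\right)\right) \left(11 + X{\left(0 \right)}\right) = \left(-5 + 3 \left(-2\right)\right) \left(11 + \frac{1}{3}\right) = \left(-5 - 6\right) \frac{34}{3} = \left(-11\right) \frac{34}{3} = - \frac{374}{3}$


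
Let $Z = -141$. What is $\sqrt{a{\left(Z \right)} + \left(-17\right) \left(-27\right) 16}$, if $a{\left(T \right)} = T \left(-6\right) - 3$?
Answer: $\sqrt{8187} \approx 90.482$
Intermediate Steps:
$a{\left(T \right)} = -3 - 6 T$ ($a{\left(T \right)} = - 6 T - 3 = -3 - 6 T$)
$\sqrt{a{\left(Z \right)} + \left(-17\right) \left(-27\right) 16} = \sqrt{\left(-3 - -846\right) + \left(-17\right) \left(-27\right) 16} = \sqrt{\left(-3 + 846\right) + 459 \cdot 16} = \sqrt{843 + 7344} = \sqrt{8187}$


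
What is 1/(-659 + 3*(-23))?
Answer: -1/728 ≈ -0.0013736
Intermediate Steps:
1/(-659 + 3*(-23)) = 1/(-659 - 69) = 1/(-728) = -1/728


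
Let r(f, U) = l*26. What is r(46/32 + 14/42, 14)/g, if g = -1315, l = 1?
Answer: -26/1315 ≈ -0.019772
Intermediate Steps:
r(f, U) = 26 (r(f, U) = 1*26 = 26)
r(46/32 + 14/42, 14)/g = 26/(-1315) = 26*(-1/1315) = -26/1315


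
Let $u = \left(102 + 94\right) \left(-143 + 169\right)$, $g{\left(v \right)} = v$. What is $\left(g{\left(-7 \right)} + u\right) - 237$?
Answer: $4852$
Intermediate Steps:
$u = 5096$ ($u = 196 \cdot 26 = 5096$)
$\left(g{\left(-7 \right)} + u\right) - 237 = \left(-7 + 5096\right) - 237 = 5089 - 237 = 4852$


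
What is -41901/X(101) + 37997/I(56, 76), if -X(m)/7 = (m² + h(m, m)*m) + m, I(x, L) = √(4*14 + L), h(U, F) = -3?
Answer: 13967/23331 + 37997*√33/66 ≈ 3307.8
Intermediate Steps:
I(x, L) = √(56 + L)
X(m) = -7*m² + 14*m (X(m) = -7*((m² - 3*m) + m) = -7*(m² - 2*m) = -7*m² + 14*m)
-41901/X(101) + 37997/I(56, 76) = -41901*1/(707*(2 - 1*101)) + 37997/(√(56 + 76)) = -41901*1/(707*(2 - 101)) + 37997/(√132) = -41901/(7*101*(-99)) + 37997/((2*√33)) = -41901/(-69993) + 37997*(√33/66) = -41901*(-1/69993) + 37997*√33/66 = 13967/23331 + 37997*√33/66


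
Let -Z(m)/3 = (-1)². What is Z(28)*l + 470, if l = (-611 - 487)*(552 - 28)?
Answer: 1726526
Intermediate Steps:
Z(m) = -3 (Z(m) = -3*(-1)² = -3*1 = -3)
l = -575352 (l = -1098*524 = -575352)
Z(28)*l + 470 = -3*(-575352) + 470 = 1726056 + 470 = 1726526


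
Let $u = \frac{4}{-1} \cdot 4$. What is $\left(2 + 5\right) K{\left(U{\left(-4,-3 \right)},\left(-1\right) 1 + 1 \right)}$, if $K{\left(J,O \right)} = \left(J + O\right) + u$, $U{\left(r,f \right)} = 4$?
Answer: $-84$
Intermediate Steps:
$u = -16$ ($u = 4 \left(-1\right) 4 = \left(-4\right) 4 = -16$)
$K{\left(J,O \right)} = -16 + J + O$ ($K{\left(J,O \right)} = \left(J + O\right) - 16 = -16 + J + O$)
$\left(2 + 5\right) K{\left(U{\left(-4,-3 \right)},\left(-1\right) 1 + 1 \right)} = \left(2 + 5\right) \left(-16 + 4 + \left(\left(-1\right) 1 + 1\right)\right) = 7 \left(-16 + 4 + \left(-1 + 1\right)\right) = 7 \left(-16 + 4 + 0\right) = 7 \left(-12\right) = -84$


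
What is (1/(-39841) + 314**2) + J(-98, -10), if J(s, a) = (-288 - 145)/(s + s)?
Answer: 769937245213/7808836 ≈ 98598.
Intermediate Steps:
J(s, a) = -433/(2*s) (J(s, a) = -433*1/(2*s) = -433/(2*s))
(1/(-39841) + 314**2) + J(-98, -10) = (1/(-39841) + 314**2) - 433/2/(-98) = (-1/39841 + 98596) - 433/2*(-1/98) = 3928163235/39841 + 433/196 = 769937245213/7808836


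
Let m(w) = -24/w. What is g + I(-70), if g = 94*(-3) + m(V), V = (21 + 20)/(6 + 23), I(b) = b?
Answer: -15128/41 ≈ -368.98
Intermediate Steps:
V = 41/29 ≈ 1.4138
g = -12258/41 (g = 94*(-3) - 24/41/29 = -282 - 24*29/41 = -282 - 696/41 = -12258/41 ≈ -298.98)
g + I(-70) = -12258/41 - 70 = -15128/41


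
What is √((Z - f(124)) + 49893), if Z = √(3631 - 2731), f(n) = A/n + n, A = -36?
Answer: √47857118/31 ≈ 223.16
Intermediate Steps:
f(n) = n - 36/n (f(n) = -36/n + n = n - 36/n)
Z = 30 (Z = √900 = 30)
√((Z - f(124)) + 49893) = √((30 - (124 - 36/124)) + 49893) = √((30 - (124 - 36*1/124)) + 49893) = √((30 - (124 - 9/31)) + 49893) = √((30 - 1*3835/31) + 49893) = √((30 - 3835/31) + 49893) = √(-2905/31 + 49893) = √(1543778/31) = √47857118/31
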